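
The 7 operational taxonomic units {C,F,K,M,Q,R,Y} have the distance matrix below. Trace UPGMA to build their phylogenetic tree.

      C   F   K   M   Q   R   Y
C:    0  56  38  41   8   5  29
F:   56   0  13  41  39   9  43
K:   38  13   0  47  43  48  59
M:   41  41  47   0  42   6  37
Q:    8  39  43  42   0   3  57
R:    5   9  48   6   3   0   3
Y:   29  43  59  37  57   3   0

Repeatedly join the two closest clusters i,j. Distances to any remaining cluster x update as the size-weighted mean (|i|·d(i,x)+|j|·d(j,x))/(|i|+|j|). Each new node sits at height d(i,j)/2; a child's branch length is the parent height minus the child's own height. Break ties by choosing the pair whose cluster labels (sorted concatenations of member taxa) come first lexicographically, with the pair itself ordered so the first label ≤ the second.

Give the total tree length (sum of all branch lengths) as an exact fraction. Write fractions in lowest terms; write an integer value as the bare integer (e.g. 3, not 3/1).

iteration 1: select Q,R (d=3); attach at lengths (3/2, 3/2); label the merged cluster QR
  updated: d(C,QR)=13/2, d(F,QR)=24, d(K,QR)=91/2, d(M,QR)=24, d(QR,Y)=30
iteration 2: select C,QR (d=13/2); attach at lengths (13/4, 7/4); label the merged cluster CQR
  updated: d(CQR,F)=104/3, d(CQR,K)=43, d(CQR,M)=89/3, d(CQR,Y)=89/3
iteration 3: select F,K (d=13); attach at lengths (13/2, 13/2); label the merged cluster FK
  updated: d(CQR,FK)=233/6, d(FK,M)=44, d(FK,Y)=51
iteration 4: select CQR,M (d=89/3); attach at lengths (139/12, 89/6); label the merged cluster CMQR
  updated: d(CMQR,FK)=321/8, d(CMQR,Y)=63/2
iteration 5: select CMQR,Y (d=63/2); attach at lengths (11/12, 63/4); label the merged cluster CMQRY
  updated: d(CMQRY,FK)=423/10
iteration 6: select CMQRY,FK (d=423/10); attach at lengths (27/5, 293/20); label the merged cluster CFKMQRY
final tree: ((((C:13/4,(Q:3/2,R:3/2):7/4):139/12,M:89/6):11/12,Y:63/4):27/5,(F:13/2,K:13/2):293/20)
total length: 1262/15

1262/15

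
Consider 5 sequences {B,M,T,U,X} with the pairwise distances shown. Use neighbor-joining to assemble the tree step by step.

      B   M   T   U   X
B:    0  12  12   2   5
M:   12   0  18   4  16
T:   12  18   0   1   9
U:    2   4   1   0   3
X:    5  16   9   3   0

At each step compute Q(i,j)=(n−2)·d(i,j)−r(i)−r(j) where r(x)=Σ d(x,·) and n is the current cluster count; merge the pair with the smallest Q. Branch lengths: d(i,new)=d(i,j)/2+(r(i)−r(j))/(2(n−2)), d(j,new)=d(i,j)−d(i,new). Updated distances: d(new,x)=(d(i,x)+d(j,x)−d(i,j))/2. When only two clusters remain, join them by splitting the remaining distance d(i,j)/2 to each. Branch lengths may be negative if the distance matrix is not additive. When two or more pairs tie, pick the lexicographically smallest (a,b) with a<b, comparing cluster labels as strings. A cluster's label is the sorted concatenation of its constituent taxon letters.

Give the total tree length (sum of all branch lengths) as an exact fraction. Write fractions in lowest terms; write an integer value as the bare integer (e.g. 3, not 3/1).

iteration 1: select B,X (d=5, Q=-49); attach at lengths (13/6, 17/6); label the merged cluster BX
  updated: d(BX,M)=23/2, d(BX,T)=8, d(BX,U)=0
iteration 2: select BX,T (d=8, Q=-61/2); attach at lengths (17/8, 47/8); label the merged cluster BTX
  updated: d(BTX,M)=43/4, d(BTX,U)=-7/2
iteration 3: select BTX,M (d=43/4, Q=-45/4); attach at lengths (13/8, 73/8); label the merged cluster BMTX
  updated: d(BMTX,U)=-41/8
iteration 4: select BMTX,U (d=-41/8); attach at lengths (-41/16, -41/16); label the merged cluster BMTUX
final tree: ((((B:13/6,X:17/6):17/8,T:47/8):13/8,M:73/8):-41/16,U:-41/16)
total length: 149/8

149/8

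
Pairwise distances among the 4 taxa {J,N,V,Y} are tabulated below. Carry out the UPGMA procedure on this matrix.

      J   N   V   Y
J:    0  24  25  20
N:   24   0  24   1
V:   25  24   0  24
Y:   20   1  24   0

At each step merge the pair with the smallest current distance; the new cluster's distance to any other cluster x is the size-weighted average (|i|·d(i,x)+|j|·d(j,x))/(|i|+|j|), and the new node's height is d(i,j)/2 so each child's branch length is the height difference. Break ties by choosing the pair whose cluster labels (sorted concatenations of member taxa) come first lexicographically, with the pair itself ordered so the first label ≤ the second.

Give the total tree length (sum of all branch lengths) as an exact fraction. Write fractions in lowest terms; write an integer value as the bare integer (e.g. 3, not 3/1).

215/6

step 1: merge (N,Y) at d=1; branch lengths N→1/2, Y→1/2; new cluster NY
  updated: d(J,NY)=22, d(NY,V)=24
step 2: merge (J,NY) at d=22; branch lengths J→11, NY→21/2; new cluster JNY
  updated: d(JNY,V)=73/3
step 3: merge (JNY,V) at d=73/3; branch lengths JNY→7/6, V→73/6; new cluster JNVY
final tree: ((J:11,(N:1/2,Y:1/2):21/2):7/6,V:73/6)
total length: 215/6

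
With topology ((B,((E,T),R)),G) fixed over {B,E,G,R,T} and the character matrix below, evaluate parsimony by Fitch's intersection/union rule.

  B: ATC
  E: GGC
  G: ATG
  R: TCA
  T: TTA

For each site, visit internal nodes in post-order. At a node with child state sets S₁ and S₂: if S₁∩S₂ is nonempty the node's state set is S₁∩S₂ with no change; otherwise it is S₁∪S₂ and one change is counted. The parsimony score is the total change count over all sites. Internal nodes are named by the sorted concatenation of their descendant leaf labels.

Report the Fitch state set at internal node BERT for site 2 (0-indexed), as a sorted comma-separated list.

site 0, node ET: E={G} ∪ T={T} → {G,T} (+1)
site 0, node ERT: ET={G,T} ∩ R={T} → {T} (+0)
site 0, node BERT: B={A} ∪ ERT={T} → {A,T} (+1)
site 0, node BEGRT: BERT={A,T} ∩ G={A} → {A} (+0)
site 1, node ET: E={G} ∪ T={T} → {G,T} (+1)
site 1, node ERT: ET={G,T} ∪ R={C} → {C,G,T} (+1)
site 1, node BERT: B={T} ∩ ERT={C,G,T} → {T} (+0)
site 1, node BEGRT: BERT={T} ∩ G={T} → {T} (+0)
site 2, node ET: E={C} ∪ T={A} → {A,C} (+1)
site 2, node ERT: ET={A,C} ∩ R={A} → {A} (+0)
site 2, node BERT: B={C} ∪ ERT={A} → {A,C} (+1)
site 2, node BEGRT: BERT={A,C} ∪ G={G} → {A,C,G} (+1)
per-site changes: [2, 2, 3]; total = 7

A,C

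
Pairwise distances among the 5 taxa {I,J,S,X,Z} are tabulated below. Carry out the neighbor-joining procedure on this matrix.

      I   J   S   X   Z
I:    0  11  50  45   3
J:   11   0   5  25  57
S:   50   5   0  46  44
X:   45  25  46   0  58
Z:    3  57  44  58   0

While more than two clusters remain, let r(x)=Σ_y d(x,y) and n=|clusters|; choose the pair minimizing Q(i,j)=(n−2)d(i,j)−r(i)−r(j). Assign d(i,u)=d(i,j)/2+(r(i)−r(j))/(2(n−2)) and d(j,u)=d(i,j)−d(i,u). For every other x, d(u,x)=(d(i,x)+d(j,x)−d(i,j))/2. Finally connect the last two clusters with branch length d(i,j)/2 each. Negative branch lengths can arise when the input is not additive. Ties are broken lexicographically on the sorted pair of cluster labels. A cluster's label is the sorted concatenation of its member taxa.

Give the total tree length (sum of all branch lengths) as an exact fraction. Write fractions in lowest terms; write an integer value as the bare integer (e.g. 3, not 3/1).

271/4

1. join I+Z (d=3, Q=-262) ⇒ IZ; edges |I|=-22/3, |Z|=31/3
  updated: d(IZ,J)=65/2, d(IZ,S)=91/2, d(IZ,X)=50
2. join IZ+X (d=50, Q=-149) ⇒ IXZ; edges |IZ|=107/4, |X|=93/4
  updated: d(IXZ,J)=15/4, d(IXZ,S)=83/4
3. join IXZ+J (d=15/4, Q=-59/2) ⇒ IJXZ; edges |IXZ|=39/4, |J|=-6
  updated: d(IJXZ,S)=11
4. join IJXZ+S (d=11) ⇒ IJSXZ; edges |IJXZ|=11/2, |S|=11/2
final tree: ((((I:-22/3,Z:31/3):107/4,X:93/4):39/4,J:-6):11/2,S:11/2)
total length: 271/4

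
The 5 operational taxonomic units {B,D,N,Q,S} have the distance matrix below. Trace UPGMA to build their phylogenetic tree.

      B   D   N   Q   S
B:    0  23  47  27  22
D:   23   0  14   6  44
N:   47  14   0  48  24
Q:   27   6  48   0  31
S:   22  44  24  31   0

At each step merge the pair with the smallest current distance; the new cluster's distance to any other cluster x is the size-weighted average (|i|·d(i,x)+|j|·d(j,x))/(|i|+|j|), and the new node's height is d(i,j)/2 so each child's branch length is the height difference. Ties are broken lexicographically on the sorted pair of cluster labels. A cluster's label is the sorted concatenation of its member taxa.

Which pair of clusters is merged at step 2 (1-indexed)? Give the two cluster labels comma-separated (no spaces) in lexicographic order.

B,S

1. join D+Q (d=6) ⇒ DQ; edges |D|=3, |Q|=3
  updated: d(B,DQ)=25, d(DQ,N)=31, d(DQ,S)=75/2
2. join B+S (d=22) ⇒ BS; edges |B|=11, |S|=11
  updated: d(BS,DQ)=125/4, d(BS,N)=71/2
3. join DQ+N (d=31) ⇒ DNQ; edges |DQ|=25/2, |N|=31/2
  updated: d(BS,DNQ)=98/3
4. join BS+DNQ (d=98/3) ⇒ BDNQS; edges |BS|=16/3, |DNQ|=5/6
final tree: ((B:11,S:11):16/3,((D:3,Q:3):25/2,N:31/2):5/6)
total length: 373/6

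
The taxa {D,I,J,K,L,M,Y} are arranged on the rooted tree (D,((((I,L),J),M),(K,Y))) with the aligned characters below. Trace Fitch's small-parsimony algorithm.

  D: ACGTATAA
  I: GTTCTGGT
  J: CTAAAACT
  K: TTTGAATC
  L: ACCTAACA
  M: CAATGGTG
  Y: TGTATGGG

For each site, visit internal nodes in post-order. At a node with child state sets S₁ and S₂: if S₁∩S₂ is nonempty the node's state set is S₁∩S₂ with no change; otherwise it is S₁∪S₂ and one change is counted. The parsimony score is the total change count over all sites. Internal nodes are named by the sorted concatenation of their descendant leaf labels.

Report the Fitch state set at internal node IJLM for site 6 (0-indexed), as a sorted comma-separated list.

C,T

site 0, node IL: I={G} ∪ L={A} → {A,G} (+1)
site 0, node IJL: IL={A,G} ∪ J={C} → {A,C,G} (+1)
site 0, node IJLM: IJL={A,C,G} ∩ M={C} → {C} (+0)
site 0, node KY: K={T} ∩ Y={T} → {T} (+0)
site 0, node IJKLMY: IJLM={C} ∪ KY={T} → {C,T} (+1)
site 0, node DIJKLMY: D={A} ∪ IJKLMY={C,T} → {A,C,T} (+1)
site 1, node IL: I={T} ∪ L={C} → {C,T} (+1)
site 1, node IJL: IL={C,T} ∩ J={T} → {T} (+0)
site 1, node IJLM: IJL={T} ∪ M={A} → {A,T} (+1)
site 1, node KY: K={T} ∪ Y={G} → {G,T} (+1)
site 1, node IJKLMY: IJLM={A,T} ∩ KY={G,T} → {T} (+0)
site 1, node DIJKLMY: D={C} ∪ IJKLMY={T} → {C,T} (+1)
site 2, node IL: I={T} ∪ L={C} → {C,T} (+1)
site 2, node IJL: IL={C,T} ∪ J={A} → {A,C,T} (+1)
site 2, node IJLM: IJL={A,C,T} ∩ M={A} → {A} (+0)
site 2, node KY: K={T} ∩ Y={T} → {T} (+0)
site 2, node IJKLMY: IJLM={A} ∪ KY={T} → {A,T} (+1)
site 2, node DIJKLMY: D={G} ∪ IJKLMY={A,T} → {A,G,T} (+1)
site 3, node IL: I={C} ∪ L={T} → {C,T} (+1)
site 3, node IJL: IL={C,T} ∪ J={A} → {A,C,T} (+1)
site 3, node IJLM: IJL={A,C,T} ∩ M={T} → {T} (+0)
site 3, node KY: K={G} ∪ Y={A} → {A,G} (+1)
site 3, node IJKLMY: IJLM={T} ∪ KY={A,G} → {A,G,T} (+1)
site 3, node DIJKLMY: D={T} ∩ IJKLMY={A,G,T} → {T} (+0)
site 4, node IL: I={T} ∪ L={A} → {A,T} (+1)
site 4, node IJL: IL={A,T} ∩ J={A} → {A} (+0)
site 4, node IJLM: IJL={A} ∪ M={G} → {A,G} (+1)
site 4, node KY: K={A} ∪ Y={T} → {A,T} (+1)
site 4, node IJKLMY: IJLM={A,G} ∩ KY={A,T} → {A} (+0)
site 4, node DIJKLMY: D={A} ∩ IJKLMY={A} → {A} (+0)
site 5, node IL: I={G} ∪ L={A} → {A,G} (+1)
site 5, node IJL: IL={A,G} ∩ J={A} → {A} (+0)
site 5, node IJLM: IJL={A} ∪ M={G} → {A,G} (+1)
site 5, node KY: K={A} ∪ Y={G} → {A,G} (+1)
site 5, node IJKLMY: IJLM={A,G} ∩ KY={A,G} → {A,G} (+0)
site 5, node DIJKLMY: D={T} ∪ IJKLMY={A,G} → {A,G,T} (+1)
site 6, node IL: I={G} ∪ L={C} → {C,G} (+1)
site 6, node IJL: IL={C,G} ∩ J={C} → {C} (+0)
site 6, node IJLM: IJL={C} ∪ M={T} → {C,T} (+1)
site 6, node KY: K={T} ∪ Y={G} → {G,T} (+1)
site 6, node IJKLMY: IJLM={C,T} ∩ KY={G,T} → {T} (+0)
site 6, node DIJKLMY: D={A} ∪ IJKLMY={T} → {A,T} (+1)
site 7, node IL: I={T} ∪ L={A} → {A,T} (+1)
site 7, node IJL: IL={A,T} ∩ J={T} → {T} (+0)
site 7, node IJLM: IJL={T} ∪ M={G} → {G,T} (+1)
site 7, node KY: K={C} ∪ Y={G} → {C,G} (+1)
site 7, node IJKLMY: IJLM={G,T} ∩ KY={C,G} → {G} (+0)
site 7, node DIJKLMY: D={A} ∪ IJKLMY={G} → {A,G} (+1)
per-site changes: [4, 4, 4, 4, 3, 4, 4, 4]; total = 31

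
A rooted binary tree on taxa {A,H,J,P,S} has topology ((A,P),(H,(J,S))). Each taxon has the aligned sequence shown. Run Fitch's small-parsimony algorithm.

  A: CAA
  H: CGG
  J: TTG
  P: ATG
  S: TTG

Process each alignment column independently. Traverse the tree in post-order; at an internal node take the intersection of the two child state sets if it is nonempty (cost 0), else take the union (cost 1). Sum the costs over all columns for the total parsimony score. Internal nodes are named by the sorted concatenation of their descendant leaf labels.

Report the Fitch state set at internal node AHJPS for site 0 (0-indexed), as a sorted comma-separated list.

[col 0] AP: children A:{C}, P:{A} ∪→ {A,C}; cost 1
[col 0] JS: children J:{T}, S:{T} ∩→ {T}; cost 0
[col 0] HJS: children H:{C}, JS:{T} ∪→ {C,T}; cost 1
[col 0] AHJPS: children AP:{A,C}, HJS:{C,T} ∩→ {C}; cost 0
[col 1] AP: children A:{A}, P:{T} ∪→ {A,T}; cost 1
[col 1] JS: children J:{T}, S:{T} ∩→ {T}; cost 0
[col 1] HJS: children H:{G}, JS:{T} ∪→ {G,T}; cost 1
[col 1] AHJPS: children AP:{A,T}, HJS:{G,T} ∩→ {T}; cost 0
[col 2] AP: children A:{A}, P:{G} ∪→ {A,G}; cost 1
[col 2] JS: children J:{G}, S:{G} ∩→ {G}; cost 0
[col 2] HJS: children H:{G}, JS:{G} ∩→ {G}; cost 0
[col 2] AHJPS: children AP:{A,G}, HJS:{G} ∩→ {G}; cost 0
per-site changes: [2, 2, 1]; total = 5

C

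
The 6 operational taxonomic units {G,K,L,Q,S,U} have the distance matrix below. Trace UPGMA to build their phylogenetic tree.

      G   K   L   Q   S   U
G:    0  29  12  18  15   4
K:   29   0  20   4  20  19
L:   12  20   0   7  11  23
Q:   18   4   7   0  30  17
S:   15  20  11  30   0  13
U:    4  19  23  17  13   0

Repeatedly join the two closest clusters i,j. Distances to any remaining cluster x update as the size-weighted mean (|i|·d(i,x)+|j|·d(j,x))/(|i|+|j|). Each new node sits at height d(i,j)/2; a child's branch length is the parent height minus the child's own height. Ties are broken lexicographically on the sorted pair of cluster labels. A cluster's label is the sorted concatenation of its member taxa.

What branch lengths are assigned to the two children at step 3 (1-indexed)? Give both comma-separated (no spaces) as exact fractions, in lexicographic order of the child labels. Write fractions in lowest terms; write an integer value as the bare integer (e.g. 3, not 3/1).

step 1: merge (G,U) at d=4; branch lengths G→2, U→2; new cluster GU
  updated: d(GU,K)=24, d(GU,L)=35/2, d(GU,Q)=35/2, d(GU,S)=14
step 2: merge (K,Q) at d=4; branch lengths K→2, Q→2; new cluster KQ
  updated: d(GU,KQ)=83/4, d(KQ,L)=27/2, d(KQ,S)=25
step 3: merge (L,S) at d=11; branch lengths L→11/2, S→11/2; new cluster LS
  updated: d(GU,LS)=63/4, d(KQ,LS)=77/4
step 4: merge (GU,LS) at d=63/4; branch lengths GU→47/8, LS→19/8; new cluster GLSU
  updated: d(GLSU,KQ)=20
step 5: merge (GLSU,KQ) at d=20; branch lengths GLSU→17/8, KQ→8; new cluster GKLQSU
final tree: (((G:2,U:2):47/8,(L:11/2,S:11/2):19/8):17/8,(K:2,Q:2):8)
total length: 299/8

11/2,11/2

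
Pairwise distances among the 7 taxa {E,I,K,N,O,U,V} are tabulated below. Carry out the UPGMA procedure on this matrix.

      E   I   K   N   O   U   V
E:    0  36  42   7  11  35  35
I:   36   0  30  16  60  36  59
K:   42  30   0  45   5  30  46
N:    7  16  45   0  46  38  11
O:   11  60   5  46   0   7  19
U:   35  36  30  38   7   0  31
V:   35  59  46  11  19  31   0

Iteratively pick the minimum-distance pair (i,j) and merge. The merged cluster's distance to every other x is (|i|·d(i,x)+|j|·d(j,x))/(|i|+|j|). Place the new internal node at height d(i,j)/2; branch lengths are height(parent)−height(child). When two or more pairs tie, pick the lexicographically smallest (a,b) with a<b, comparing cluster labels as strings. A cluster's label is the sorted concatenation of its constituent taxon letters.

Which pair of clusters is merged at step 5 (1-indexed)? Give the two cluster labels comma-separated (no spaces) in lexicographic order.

1. join K+O (d=5) ⇒ KO; edges |K|=5/2, |O|=5/2
  updated: d(E,KO)=53/2, d(I,KO)=45, d(KO,N)=91/2, d(KO,U)=37/2, d(KO,V)=65/2
2. join E+N (d=7) ⇒ EN; edges |E|=7/2, |N|=7/2
  updated: d(EN,I)=26, d(EN,KO)=36, d(EN,U)=73/2, d(EN,V)=23
3. join KO+U (d=37/2) ⇒ KOU; edges |KO|=27/4, |U|=37/4
  updated: d(EN,KOU)=217/6, d(I,KOU)=42, d(KOU,V)=32
4. join EN+V (d=23) ⇒ ENV; edges |EN|=8, |V|=23/2
  updated: d(ENV,I)=37, d(ENV,KOU)=313/9
5. join ENV+KOU (d=313/9) ⇒ EKNOUV; edges |ENV|=53/9, |KOU|=293/36
  updated: d(EKNOUV,I)=79/2
6. join EKNOUV+I (d=79/2) ⇒ EIKNOUV; edges |EKNOUV|=85/36, |I|=79/4
final tree: ((((E:7/2,N:7/2):8,V:23/2):53/9,((K:5/2,O:5/2):27/4,U:37/4):293/36):85/36,I:79/4)
total length: 3011/36

ENV,KOU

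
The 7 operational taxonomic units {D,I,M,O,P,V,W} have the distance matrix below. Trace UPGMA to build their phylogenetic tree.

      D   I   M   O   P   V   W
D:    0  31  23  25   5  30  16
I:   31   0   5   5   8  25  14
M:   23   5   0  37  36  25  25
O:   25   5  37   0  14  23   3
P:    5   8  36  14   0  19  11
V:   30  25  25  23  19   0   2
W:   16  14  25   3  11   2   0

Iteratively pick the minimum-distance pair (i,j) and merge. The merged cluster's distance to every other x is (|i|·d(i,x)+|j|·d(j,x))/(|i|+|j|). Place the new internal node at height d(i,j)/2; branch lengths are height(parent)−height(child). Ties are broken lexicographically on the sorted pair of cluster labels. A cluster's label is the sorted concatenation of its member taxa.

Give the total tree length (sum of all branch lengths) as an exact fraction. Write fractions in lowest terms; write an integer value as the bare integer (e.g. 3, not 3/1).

1. join V+W (d=2) ⇒ VW; edges |V|=1, |W|=1
  updated: d(D,VW)=23, d(I,VW)=39/2, d(M,VW)=25, d(O,VW)=13, d(P,VW)=15
2. join D+P (d=5) ⇒ DP; edges |D|=5/2, |P|=5/2
  updated: d(DP,I)=39/2, d(DP,M)=59/2, d(DP,O)=39/2, d(DP,VW)=19
3. join I+M (d=5) ⇒ IM; edges |I|=5/2, |M|=5/2
  updated: d(DP,IM)=49/2, d(IM,O)=21, d(IM,VW)=89/4
4. join O+VW (d=13) ⇒ OVW; edges |O|=13/2, |VW|=11/2
  updated: d(DP,OVW)=115/6, d(IM,OVW)=131/6
5. join DP+OVW (d=115/6) ⇒ DOPVW; edges |DP|=85/12, |OVW|=37/12
  updated: d(DOPVW,IM)=229/10
6. join DOPVW+IM (d=229/10) ⇒ DIMOPVW; edges |DOPVW|=28/15, |IM|=179/20
final tree: (((D:5/2,P:5/2):85/12,(O:13/2,(V:1,W:1):11/2):37/12):28/15,(I:5/2,M:5/2):179/20)
total length: 2699/60

2699/60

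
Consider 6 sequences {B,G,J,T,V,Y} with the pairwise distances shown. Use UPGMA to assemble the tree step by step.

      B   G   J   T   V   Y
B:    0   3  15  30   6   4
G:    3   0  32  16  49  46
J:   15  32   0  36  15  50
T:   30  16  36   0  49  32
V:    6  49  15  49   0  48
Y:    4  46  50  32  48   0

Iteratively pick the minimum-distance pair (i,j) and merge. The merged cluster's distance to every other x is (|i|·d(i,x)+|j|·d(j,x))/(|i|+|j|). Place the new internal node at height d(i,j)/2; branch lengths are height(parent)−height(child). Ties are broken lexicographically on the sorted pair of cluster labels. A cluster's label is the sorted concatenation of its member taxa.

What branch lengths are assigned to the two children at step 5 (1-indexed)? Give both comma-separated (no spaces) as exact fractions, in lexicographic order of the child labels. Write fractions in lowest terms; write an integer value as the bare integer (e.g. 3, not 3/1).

199/48,165/16

1. join B+G (d=3) ⇒ BG; edges |B|=3/2, |G|=3/2
  updated: d(BG,J)=47/2, d(BG,T)=23, d(BG,V)=55/2, d(BG,Y)=25
2. join J+V (d=15) ⇒ JV; edges |J|=15/2, |V|=15/2
  updated: d(BG,JV)=51/2, d(JV,T)=85/2, d(JV,Y)=49
3. join BG+T (d=23) ⇒ BGT; edges |BG|=10, |T|=23/2
  updated: d(BGT,JV)=187/6, d(BGT,Y)=82/3
4. join BGT+Y (d=82/3) ⇒ BGTY; edges |BGT|=13/6, |Y|=41/3
  updated: d(BGTY,JV)=285/8
5. join BGTY+JV (d=285/8) ⇒ BGJTVY; edges |BGTY|=199/48, |JV|=165/16
final tree: ((((B:3/2,G:3/2):10,T:23/2):13/6,Y:41/3):199/48,(J:15/2,V:15/2):165/16)
total length: 1675/24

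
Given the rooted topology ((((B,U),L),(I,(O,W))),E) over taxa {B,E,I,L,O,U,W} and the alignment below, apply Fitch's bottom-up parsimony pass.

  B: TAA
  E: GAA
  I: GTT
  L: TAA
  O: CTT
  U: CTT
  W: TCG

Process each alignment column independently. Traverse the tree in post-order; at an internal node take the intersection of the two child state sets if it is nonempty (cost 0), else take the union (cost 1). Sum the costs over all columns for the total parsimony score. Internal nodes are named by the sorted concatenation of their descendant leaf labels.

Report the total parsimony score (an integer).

BU@0: {T} ∪ {C} = {C,T} (union, +1)
BLU@0: {C,T} ∩ {T} = {T} (intersection, +0)
OW@0: {C} ∪ {T} = {C,T} (union, +1)
IOW@0: {G} ∪ {C,T} = {C,G,T} (union, +1)
BILOUW@0: {T} ∩ {C,G,T} = {T} (intersection, +0)
BEILOUW@0: {T} ∪ {G} = {G,T} (union, +1)
BU@1: {A} ∪ {T} = {A,T} (union, +1)
BLU@1: {A,T} ∩ {A} = {A} (intersection, +0)
OW@1: {T} ∪ {C} = {C,T} (union, +1)
IOW@1: {T} ∩ {C,T} = {T} (intersection, +0)
BILOUW@1: {A} ∪ {T} = {A,T} (union, +1)
BEILOUW@1: {A,T} ∩ {A} = {A} (intersection, +0)
BU@2: {A} ∪ {T} = {A,T} (union, +1)
BLU@2: {A,T} ∩ {A} = {A} (intersection, +0)
OW@2: {T} ∪ {G} = {G,T} (union, +1)
IOW@2: {T} ∩ {G,T} = {T} (intersection, +0)
BILOUW@2: {A} ∪ {T} = {A,T} (union, +1)
BEILOUW@2: {A,T} ∩ {A} = {A} (intersection, +0)
per-site changes: [4, 3, 3]; total = 10

10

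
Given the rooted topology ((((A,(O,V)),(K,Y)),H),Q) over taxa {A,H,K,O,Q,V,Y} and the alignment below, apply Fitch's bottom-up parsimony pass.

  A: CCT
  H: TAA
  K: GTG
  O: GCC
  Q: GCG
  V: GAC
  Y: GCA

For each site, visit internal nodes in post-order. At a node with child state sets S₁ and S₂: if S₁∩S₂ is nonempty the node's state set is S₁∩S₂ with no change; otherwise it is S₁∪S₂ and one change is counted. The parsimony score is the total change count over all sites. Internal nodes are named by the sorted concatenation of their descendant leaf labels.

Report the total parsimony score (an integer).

[col 0] OV: children O:{G}, V:{G} ∩→ {G}; cost 0
[col 0] AOV: children A:{C}, OV:{G} ∪→ {C,G}; cost 1
[col 0] KY: children K:{G}, Y:{G} ∩→ {G}; cost 0
[col 0] AKOVY: children AOV:{C,G}, KY:{G} ∩→ {G}; cost 0
[col 0] AHKOVY: children AKOVY:{G}, H:{T} ∪→ {G,T}; cost 1
[col 0] AHKOQVY: children AHKOVY:{G,T}, Q:{G} ∩→ {G}; cost 0
[col 1] OV: children O:{C}, V:{A} ∪→ {A,C}; cost 1
[col 1] AOV: children A:{C}, OV:{A,C} ∩→ {C}; cost 0
[col 1] KY: children K:{T}, Y:{C} ∪→ {C,T}; cost 1
[col 1] AKOVY: children AOV:{C}, KY:{C,T} ∩→ {C}; cost 0
[col 1] AHKOVY: children AKOVY:{C}, H:{A} ∪→ {A,C}; cost 1
[col 1] AHKOQVY: children AHKOVY:{A,C}, Q:{C} ∩→ {C}; cost 0
[col 2] OV: children O:{C}, V:{C} ∩→ {C}; cost 0
[col 2] AOV: children A:{T}, OV:{C} ∪→ {C,T}; cost 1
[col 2] KY: children K:{G}, Y:{A} ∪→ {A,G}; cost 1
[col 2] AKOVY: children AOV:{C,T}, KY:{A,G} ∪→ {A,C,G,T}; cost 1
[col 2] AHKOVY: children AKOVY:{A,C,G,T}, H:{A} ∩→ {A}; cost 0
[col 2] AHKOQVY: children AHKOVY:{A}, Q:{G} ∪→ {A,G}; cost 1
per-site changes: [2, 3, 4]; total = 9

9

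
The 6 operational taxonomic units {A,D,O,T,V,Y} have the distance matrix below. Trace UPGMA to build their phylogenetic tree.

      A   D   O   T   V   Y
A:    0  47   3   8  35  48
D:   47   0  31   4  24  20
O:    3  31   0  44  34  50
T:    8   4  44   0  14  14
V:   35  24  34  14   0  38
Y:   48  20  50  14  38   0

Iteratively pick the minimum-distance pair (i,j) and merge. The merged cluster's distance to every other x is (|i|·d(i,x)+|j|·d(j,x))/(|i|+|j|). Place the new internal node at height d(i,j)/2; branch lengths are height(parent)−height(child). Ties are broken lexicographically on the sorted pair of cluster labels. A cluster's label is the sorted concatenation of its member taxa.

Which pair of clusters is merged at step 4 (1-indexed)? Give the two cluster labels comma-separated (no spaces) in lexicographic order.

1. join A+O (d=3) ⇒ AO; edges |A|=3/2, |O|=3/2
  updated: d(AO,D)=39, d(AO,T)=26, d(AO,V)=69/2, d(AO,Y)=49
2. join D+T (d=4) ⇒ DT; edges |D|=2, |T|=2
  updated: d(AO,DT)=65/2, d(DT,V)=19, d(DT,Y)=17
3. join DT+Y (d=17) ⇒ DTY; edges |DT|=13/2, |Y|=17/2
  updated: d(AO,DTY)=38, d(DTY,V)=76/3
4. join DTY+V (d=76/3) ⇒ DTVY; edges |DTY|=25/6, |V|=38/3
  updated: d(AO,DTVY)=297/8
5. join AO+DTVY (d=297/8) ⇒ ADOTVY; edges |AO|=273/16, |DTVY|=283/48
final tree: ((A:3/2,O:3/2):273/16,(((D:2,T:2):13/2,Y:17/2):25/6,V:38/3):283/48)
total length: 1483/24

DTY,V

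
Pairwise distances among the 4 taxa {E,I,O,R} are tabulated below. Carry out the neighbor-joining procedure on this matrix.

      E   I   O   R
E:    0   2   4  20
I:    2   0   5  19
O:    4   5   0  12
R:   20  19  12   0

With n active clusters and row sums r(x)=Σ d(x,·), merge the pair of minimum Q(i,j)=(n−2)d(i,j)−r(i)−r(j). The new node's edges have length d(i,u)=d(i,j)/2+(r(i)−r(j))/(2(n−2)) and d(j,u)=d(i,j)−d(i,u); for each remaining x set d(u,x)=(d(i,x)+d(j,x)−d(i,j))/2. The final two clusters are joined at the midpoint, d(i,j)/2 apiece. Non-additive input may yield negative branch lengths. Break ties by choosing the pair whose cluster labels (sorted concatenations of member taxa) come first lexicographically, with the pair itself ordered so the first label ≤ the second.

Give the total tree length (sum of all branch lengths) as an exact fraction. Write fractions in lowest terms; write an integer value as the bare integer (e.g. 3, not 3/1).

step 1: merge (E,I) at d=2, Q=-48; branch lengths E→1, I→1; new cluster EI
  updated: d(EI,O)=7/2, d(EI,R)=37/2
step 2: merge (EI,O) at d=7/2, Q=-34; branch lengths EI→5, O→-3/2; new cluster EIO
  updated: d(EIO,R)=27/2
step 3: merge (EIO,R) at d=27/2; branch lengths EIO→27/4, R→27/4; new cluster EIOR
final tree: (((E:1,I:1):5,O:-3/2):27/4,R:27/4)
total length: 19

19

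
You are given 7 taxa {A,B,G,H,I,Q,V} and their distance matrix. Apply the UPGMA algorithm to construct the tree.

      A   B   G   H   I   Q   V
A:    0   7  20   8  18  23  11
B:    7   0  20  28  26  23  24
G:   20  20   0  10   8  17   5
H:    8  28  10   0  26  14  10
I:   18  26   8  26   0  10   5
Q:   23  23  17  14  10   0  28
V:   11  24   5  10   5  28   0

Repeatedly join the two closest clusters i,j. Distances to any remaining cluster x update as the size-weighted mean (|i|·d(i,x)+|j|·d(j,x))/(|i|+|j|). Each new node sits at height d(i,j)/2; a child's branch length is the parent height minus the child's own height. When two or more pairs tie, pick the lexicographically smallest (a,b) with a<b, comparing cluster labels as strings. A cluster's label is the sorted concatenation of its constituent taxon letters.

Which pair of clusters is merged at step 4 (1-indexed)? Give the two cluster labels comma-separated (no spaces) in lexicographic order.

H,Q

step 1: merge (G,V) at d=5; branch lengths G→5/2, V→5/2; new cluster GV
  updated: d(A,GV)=31/2, d(B,GV)=22, d(GV,H)=10, d(GV,I)=13/2, d(GV,Q)=45/2
step 2: merge (GV,I) at d=13/2; branch lengths GV→3/4, I→13/4; new cluster GIV
  updated: d(A,GIV)=49/3, d(B,GIV)=70/3, d(GIV,H)=46/3, d(GIV,Q)=55/3
step 3: merge (A,B) at d=7; branch lengths A→7/2, B→7/2; new cluster AB
  updated: d(AB,GIV)=119/6, d(AB,H)=18, d(AB,Q)=23
step 4: merge (H,Q) at d=14; branch lengths H→7, Q→7; new cluster HQ
  updated: d(AB,HQ)=41/2, d(GIV,HQ)=101/6
step 5: merge (GIV,HQ) at d=101/6; branch lengths GIV→31/6, HQ→17/12; new cluster GHIQV
  updated: d(AB,GHIQV)=201/10
step 6: merge (AB,GHIQV) at d=201/10; branch lengths AB→131/20, GHIQV→49/30; new cluster ABGHIQV
final tree: ((A:7/2,B:7/2):131/20,(((G:5/2,V:5/2):3/4,I:13/4):31/6,(H:7,Q:7):17/12):49/30)
total length: 1343/30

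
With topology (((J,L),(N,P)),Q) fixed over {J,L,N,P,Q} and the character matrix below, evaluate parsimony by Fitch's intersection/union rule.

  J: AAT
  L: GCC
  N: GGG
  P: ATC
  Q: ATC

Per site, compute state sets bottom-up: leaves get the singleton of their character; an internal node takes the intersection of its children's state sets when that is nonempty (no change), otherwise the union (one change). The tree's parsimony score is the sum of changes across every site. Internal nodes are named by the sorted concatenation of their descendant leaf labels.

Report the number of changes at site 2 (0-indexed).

2

[col 0] JL: children J:{A}, L:{G} ∪→ {A,G}; cost 1
[col 0] NP: children N:{G}, P:{A} ∪→ {A,G}; cost 1
[col 0] JLNP: children JL:{A,G}, NP:{A,G} ∩→ {A,G}; cost 0
[col 0] JLNPQ: children JLNP:{A,G}, Q:{A} ∩→ {A}; cost 0
[col 1] JL: children J:{A}, L:{C} ∪→ {A,C}; cost 1
[col 1] NP: children N:{G}, P:{T} ∪→ {G,T}; cost 1
[col 1] JLNP: children JL:{A,C}, NP:{G,T} ∪→ {A,C,G,T}; cost 1
[col 1] JLNPQ: children JLNP:{A,C,G,T}, Q:{T} ∩→ {T}; cost 0
[col 2] JL: children J:{T}, L:{C} ∪→ {C,T}; cost 1
[col 2] NP: children N:{G}, P:{C} ∪→ {C,G}; cost 1
[col 2] JLNP: children JL:{C,T}, NP:{C,G} ∩→ {C}; cost 0
[col 2] JLNPQ: children JLNP:{C}, Q:{C} ∩→ {C}; cost 0
per-site changes: [2, 3, 2]; total = 7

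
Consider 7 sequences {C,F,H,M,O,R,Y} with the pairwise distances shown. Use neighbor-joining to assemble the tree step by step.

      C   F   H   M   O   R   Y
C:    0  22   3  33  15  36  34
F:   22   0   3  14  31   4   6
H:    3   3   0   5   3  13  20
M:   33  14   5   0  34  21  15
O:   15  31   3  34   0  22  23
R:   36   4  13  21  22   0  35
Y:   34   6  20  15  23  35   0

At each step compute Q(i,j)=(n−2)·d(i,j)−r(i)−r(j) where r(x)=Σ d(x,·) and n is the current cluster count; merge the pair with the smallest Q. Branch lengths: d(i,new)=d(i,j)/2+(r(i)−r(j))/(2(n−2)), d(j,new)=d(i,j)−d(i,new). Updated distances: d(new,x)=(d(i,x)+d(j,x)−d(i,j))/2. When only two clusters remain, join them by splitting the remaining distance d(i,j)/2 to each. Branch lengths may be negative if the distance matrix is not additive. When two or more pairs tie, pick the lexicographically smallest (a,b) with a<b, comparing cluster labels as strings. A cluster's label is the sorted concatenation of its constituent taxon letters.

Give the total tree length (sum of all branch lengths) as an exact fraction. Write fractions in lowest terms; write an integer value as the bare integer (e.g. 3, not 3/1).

765/16

1. join C+O (d=15, Q=-196) ⇒ CO; edges |C|=9, |O|=6
  updated: d(CO,F)=19, d(CO,H)=-9/2, d(CO,M)=26, d(CO,R)=43/2, d(CO,Y)=21
2. join CO+H (d=-9/2, Q=-275/2) ⇒ CHO; edges |CO|=57/16, |H|=-129/16
  updated: d(CHO,F)=53/4, d(CHO,M)=71/4, d(CHO,R)=39/2, d(CHO,Y)=91/4
3. join F+R (d=4, Q=-419/4) ⇒ FR; edges |F|=-121/24, |R|=217/24
  updated: d(CHO,FR)=115/8, d(FR,M)=31/2, d(FR,Y)=37/2
4. join CHO+FR (d=115/8, Q=-149/2) ⇒ CFHOR; edges |CHO|=141/16, |FR|=89/16
  updated: d(CFHOR,M)=151/16, d(CFHOR,Y)=215/16
5. join CFHOR+M (d=151/16, Q=-303/8) ⇒ CFHMOR; edges |CFHOR|=63/16, |M|=11/2
  updated: d(CFHMOR,Y)=19/2
6. join CFHMOR+Y (d=19/2) ⇒ CFHMORY; edges |CFHMOR|=19/4, |Y|=19/4
final tree: (((((C:9,O:6):57/16,H:-129/16):141/16,(F:-121/24,R:217/24):89/16):63/16,M:11/2):19/4,Y:19/4)
total length: 765/16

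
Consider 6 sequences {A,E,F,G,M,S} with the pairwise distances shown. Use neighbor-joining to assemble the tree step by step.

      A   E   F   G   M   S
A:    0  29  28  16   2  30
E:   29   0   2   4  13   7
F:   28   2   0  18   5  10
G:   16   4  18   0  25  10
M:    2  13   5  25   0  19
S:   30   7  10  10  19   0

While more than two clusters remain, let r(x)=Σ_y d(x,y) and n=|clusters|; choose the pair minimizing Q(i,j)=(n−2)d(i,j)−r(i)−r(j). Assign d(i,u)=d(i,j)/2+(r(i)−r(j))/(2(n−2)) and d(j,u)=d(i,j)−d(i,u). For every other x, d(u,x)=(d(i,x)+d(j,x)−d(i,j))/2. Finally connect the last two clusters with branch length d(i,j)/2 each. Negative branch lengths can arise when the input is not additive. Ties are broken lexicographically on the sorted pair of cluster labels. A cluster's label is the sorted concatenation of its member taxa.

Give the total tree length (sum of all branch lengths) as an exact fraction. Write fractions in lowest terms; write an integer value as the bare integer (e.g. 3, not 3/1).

509/16

iteration 1: select A,M (d=2, Q=-161); attach at lengths (49/8, -33/8); label the merged cluster AM
  updated: d(AM,E)=20, d(AM,F)=31/2, d(AM,G)=39/2, d(AM,S)=47/2
iteration 2: select AM,F (d=31/2, Q=-155/2); attach at lengths (53/4, 9/4); label the merged cluster AFM
  updated: d(AFM,E)=13/4, d(AFM,G)=11, d(AFM,S)=9
iteration 3: select AFM,S (d=9, Q=-125/4); attach at lengths (61/16, 83/16); label the merged cluster AFMS
  updated: d(AFMS,E)=5/8, d(AFMS,G)=6
iteration 4: select AFMS,E (d=5/8, Q=-85/8); attach at lengths (21/16, -11/16); label the merged cluster AEFMS
  updated: d(AEFMS,G)=75/16
iteration 5: select AEFMS,G (d=75/16); attach at lengths (75/32, 75/32); label the merged cluster AEFGMS
final tree: (((((A:49/8,M:-33/8):53/4,F:9/4):61/16,S:83/16):21/16,E:-11/16):75/32,G:75/32)
total length: 509/16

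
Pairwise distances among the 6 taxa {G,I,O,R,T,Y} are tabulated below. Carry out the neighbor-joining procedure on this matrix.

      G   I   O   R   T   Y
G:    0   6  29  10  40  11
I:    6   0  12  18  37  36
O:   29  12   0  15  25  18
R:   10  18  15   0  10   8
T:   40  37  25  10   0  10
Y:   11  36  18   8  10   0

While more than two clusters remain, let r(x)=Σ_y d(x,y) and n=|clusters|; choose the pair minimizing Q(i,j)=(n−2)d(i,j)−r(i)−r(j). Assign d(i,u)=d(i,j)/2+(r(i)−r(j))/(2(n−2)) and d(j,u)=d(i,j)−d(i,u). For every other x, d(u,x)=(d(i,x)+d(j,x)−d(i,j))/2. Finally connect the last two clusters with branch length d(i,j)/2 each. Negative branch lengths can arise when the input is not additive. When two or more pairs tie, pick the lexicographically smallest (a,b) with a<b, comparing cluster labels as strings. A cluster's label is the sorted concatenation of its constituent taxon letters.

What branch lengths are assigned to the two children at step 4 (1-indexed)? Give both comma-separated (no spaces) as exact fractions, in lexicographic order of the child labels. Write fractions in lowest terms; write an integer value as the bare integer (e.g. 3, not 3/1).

1. join G+I (d=6, Q=-181) ⇒ GI; edges |G|=11/8, |I|=37/8
  updated: d(GI,O)=35/2, d(GI,R)=11, d(GI,T)=71/2, d(GI,Y)=41/2
2. join GI+O (d=35/2, Q=-215/2) ⇒ GIO; edges |GI|=41/4, |O|=29/4
  updated: d(GIO,R)=17/4, d(GIO,T)=43/2, d(GIO,Y)=21/2
3. join GIO+R (d=17/4, Q=-50) ⇒ GIOR; edges |GIO|=45/8, |R|=-11/8
  updated: d(GIOR,T)=109/8, d(GIOR,Y)=57/8
4. join GIOR+T (d=109/8, Q=-123/4) ⇒ GIORT; edges |GIOR|=43/8, |T|=33/4
  updated: d(GIORT,Y)=7/4
5. join GIORT+Y (d=7/4) ⇒ GIORTY; edges |GIORT|=7/8, |Y|=7/8
final tree: (((((G:11/8,I:37/8):41/4,O:29/4):45/8,R:-11/8):43/8,T:33/4):7/8,Y:7/8)
total length: 345/8

43/8,33/4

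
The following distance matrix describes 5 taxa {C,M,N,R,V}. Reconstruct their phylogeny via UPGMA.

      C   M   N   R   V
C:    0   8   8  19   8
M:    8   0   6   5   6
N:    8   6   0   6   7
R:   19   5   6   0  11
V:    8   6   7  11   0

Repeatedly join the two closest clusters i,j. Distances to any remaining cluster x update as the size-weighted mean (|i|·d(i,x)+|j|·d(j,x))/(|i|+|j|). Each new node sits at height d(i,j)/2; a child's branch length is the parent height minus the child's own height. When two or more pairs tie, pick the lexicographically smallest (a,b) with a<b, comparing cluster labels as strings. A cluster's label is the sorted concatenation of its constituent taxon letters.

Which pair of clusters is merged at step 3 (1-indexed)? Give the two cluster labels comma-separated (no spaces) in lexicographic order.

C,V

1. join M+R (d=5) ⇒ MR; edges |M|=5/2, |R|=5/2
  updated: d(C,MR)=27/2, d(MR,N)=6, d(MR,V)=17/2
2. join MR+N (d=6) ⇒ MNR; edges |MR|=1/2, |N|=3
  updated: d(C,MNR)=35/3, d(MNR,V)=8
3. join C+V (d=8) ⇒ CV; edges |C|=4, |V|=4
  updated: d(CV,MNR)=59/6
4. join CV+MNR (d=59/6) ⇒ CMNRV; edges |CV|=11/12, |MNR|=23/12
final tree: ((C:4,V:4):11/12,((M:5/2,R:5/2):1/2,N:3):23/12)
total length: 58/3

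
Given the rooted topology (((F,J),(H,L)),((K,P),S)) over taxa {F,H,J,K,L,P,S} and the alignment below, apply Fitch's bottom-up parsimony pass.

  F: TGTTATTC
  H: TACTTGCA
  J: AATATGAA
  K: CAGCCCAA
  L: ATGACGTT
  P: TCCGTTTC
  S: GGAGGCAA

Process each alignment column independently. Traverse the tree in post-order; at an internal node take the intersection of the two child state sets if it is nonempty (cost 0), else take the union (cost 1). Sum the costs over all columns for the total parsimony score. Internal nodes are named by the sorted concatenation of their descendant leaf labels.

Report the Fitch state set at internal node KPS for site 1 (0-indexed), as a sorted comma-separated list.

[col 0] FJ: children F:{T}, J:{A} ∪→ {A,T}; cost 1
[col 0] HL: children H:{T}, L:{A} ∪→ {A,T}; cost 1
[col 0] FHJL: children FJ:{A,T}, HL:{A,T} ∩→ {A,T}; cost 0
[col 0] KP: children K:{C}, P:{T} ∪→ {C,T}; cost 1
[col 0] KPS: children KP:{C,T}, S:{G} ∪→ {C,G,T}; cost 1
[col 0] FHJKLPS: children FHJL:{A,T}, KPS:{C,G,T} ∩→ {T}; cost 0
[col 1] FJ: children F:{G}, J:{A} ∪→ {A,G}; cost 1
[col 1] HL: children H:{A}, L:{T} ∪→ {A,T}; cost 1
[col 1] FHJL: children FJ:{A,G}, HL:{A,T} ∩→ {A}; cost 0
[col 1] KP: children K:{A}, P:{C} ∪→ {A,C}; cost 1
[col 1] KPS: children KP:{A,C}, S:{G} ∪→ {A,C,G}; cost 1
[col 1] FHJKLPS: children FHJL:{A}, KPS:{A,C,G} ∩→ {A}; cost 0
[col 2] FJ: children F:{T}, J:{T} ∩→ {T}; cost 0
[col 2] HL: children H:{C}, L:{G} ∪→ {C,G}; cost 1
[col 2] FHJL: children FJ:{T}, HL:{C,G} ∪→ {C,G,T}; cost 1
[col 2] KP: children K:{G}, P:{C} ∪→ {C,G}; cost 1
[col 2] KPS: children KP:{C,G}, S:{A} ∪→ {A,C,G}; cost 1
[col 2] FHJKLPS: children FHJL:{C,G,T}, KPS:{A,C,G} ∩→ {C,G}; cost 0
[col 3] FJ: children F:{T}, J:{A} ∪→ {A,T}; cost 1
[col 3] HL: children H:{T}, L:{A} ∪→ {A,T}; cost 1
[col 3] FHJL: children FJ:{A,T}, HL:{A,T} ∩→ {A,T}; cost 0
[col 3] KP: children K:{C}, P:{G} ∪→ {C,G}; cost 1
[col 3] KPS: children KP:{C,G}, S:{G} ∩→ {G}; cost 0
[col 3] FHJKLPS: children FHJL:{A,T}, KPS:{G} ∪→ {A,G,T}; cost 1
[col 4] FJ: children F:{A}, J:{T} ∪→ {A,T}; cost 1
[col 4] HL: children H:{T}, L:{C} ∪→ {C,T}; cost 1
[col 4] FHJL: children FJ:{A,T}, HL:{C,T} ∩→ {T}; cost 0
[col 4] KP: children K:{C}, P:{T} ∪→ {C,T}; cost 1
[col 4] KPS: children KP:{C,T}, S:{G} ∪→ {C,G,T}; cost 1
[col 4] FHJKLPS: children FHJL:{T}, KPS:{C,G,T} ∩→ {T}; cost 0
[col 5] FJ: children F:{T}, J:{G} ∪→ {G,T}; cost 1
[col 5] HL: children H:{G}, L:{G} ∩→ {G}; cost 0
[col 5] FHJL: children FJ:{G,T}, HL:{G} ∩→ {G}; cost 0
[col 5] KP: children K:{C}, P:{T} ∪→ {C,T}; cost 1
[col 5] KPS: children KP:{C,T}, S:{C} ∩→ {C}; cost 0
[col 5] FHJKLPS: children FHJL:{G}, KPS:{C} ∪→ {C,G}; cost 1
[col 6] FJ: children F:{T}, J:{A} ∪→ {A,T}; cost 1
[col 6] HL: children H:{C}, L:{T} ∪→ {C,T}; cost 1
[col 6] FHJL: children FJ:{A,T}, HL:{C,T} ∩→ {T}; cost 0
[col 6] KP: children K:{A}, P:{T} ∪→ {A,T}; cost 1
[col 6] KPS: children KP:{A,T}, S:{A} ∩→ {A}; cost 0
[col 6] FHJKLPS: children FHJL:{T}, KPS:{A} ∪→ {A,T}; cost 1
[col 7] FJ: children F:{C}, J:{A} ∪→ {A,C}; cost 1
[col 7] HL: children H:{A}, L:{T} ∪→ {A,T}; cost 1
[col 7] FHJL: children FJ:{A,C}, HL:{A,T} ∩→ {A}; cost 0
[col 7] KP: children K:{A}, P:{C} ∪→ {A,C}; cost 1
[col 7] KPS: children KP:{A,C}, S:{A} ∩→ {A}; cost 0
[col 7] FHJKLPS: children FHJL:{A}, KPS:{A} ∩→ {A}; cost 0
per-site changes: [4, 4, 4, 4, 4, 3, 4, 3]; total = 30

A,C,G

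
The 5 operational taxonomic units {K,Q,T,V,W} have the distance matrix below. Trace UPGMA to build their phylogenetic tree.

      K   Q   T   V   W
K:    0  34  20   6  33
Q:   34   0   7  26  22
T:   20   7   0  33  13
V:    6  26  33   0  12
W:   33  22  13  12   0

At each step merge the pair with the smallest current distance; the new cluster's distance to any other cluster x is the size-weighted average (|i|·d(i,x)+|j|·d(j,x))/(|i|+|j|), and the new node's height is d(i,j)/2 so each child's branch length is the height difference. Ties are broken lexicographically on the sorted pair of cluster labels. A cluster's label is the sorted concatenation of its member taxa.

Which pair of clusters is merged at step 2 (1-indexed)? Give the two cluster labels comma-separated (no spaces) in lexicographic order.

Q,T

step 1: merge (K,V) at d=6; branch lengths K→3, V→3; new cluster KV
  updated: d(KV,Q)=30, d(KV,T)=53/2, d(KV,W)=45/2
step 2: merge (Q,T) at d=7; branch lengths Q→7/2, T→7/2; new cluster QT
  updated: d(KV,QT)=113/4, d(QT,W)=35/2
step 3: merge (QT,W) at d=35/2; branch lengths QT→21/4, W→35/4; new cluster QTW
  updated: d(KV,QTW)=79/3
step 4: merge (KV,QTW) at d=79/3; branch lengths KV→61/6, QTW→53/12; new cluster KQTVW
final tree: ((K:3,V:3):61/6,((Q:7/2,T:7/2):21/4,W:35/4):53/12)
total length: 499/12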